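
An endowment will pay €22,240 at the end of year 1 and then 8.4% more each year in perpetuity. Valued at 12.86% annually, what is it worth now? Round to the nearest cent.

€498,654.71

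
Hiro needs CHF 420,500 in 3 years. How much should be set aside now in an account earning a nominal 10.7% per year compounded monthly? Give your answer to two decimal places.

CHF 305,474.76

Periodic rate i = 0.107/12 = 0.00891667; n = 3 × 12 = 36 periods.
PV = FV·(1+i)^(−n) = 420,500 × 0.726456 = 305,474.7591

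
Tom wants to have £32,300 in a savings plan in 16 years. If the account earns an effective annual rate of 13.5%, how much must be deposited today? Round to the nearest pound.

£4,259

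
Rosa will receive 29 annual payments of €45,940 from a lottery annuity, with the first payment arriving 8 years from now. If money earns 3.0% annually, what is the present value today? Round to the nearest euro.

€716,754

Value one period before first payment (t=7): 45940 × [1 − (1+0.03)^(−29)] / 0.03 = 45940 × 19.188455 = 881,517.6039
Discount back 7 years: 881,517.6039 × (1+0.03)^(−7) = 881,517.6039 × 0.813092 = 716,754.4808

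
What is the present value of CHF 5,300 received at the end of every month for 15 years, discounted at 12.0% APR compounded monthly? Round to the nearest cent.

Periodic rate i = 0.12/12 = 0.01; n = 15 × 12 = 180 periods.
PV = 5300 × [1 − (1+0.01)^(−180)] / 0.01 = 5300 × 83.321664 = 441,604.8191

CHF 441,604.82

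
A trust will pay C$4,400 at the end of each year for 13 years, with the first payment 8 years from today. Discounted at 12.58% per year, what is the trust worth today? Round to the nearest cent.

Value one period before first payment (t=7): 4400 × [1 − (1+0.1258)^(−13)] / 0.1258 = 4400 × 6.245700 = 27,481.0798
Discount back 7 years: 27,481.0798 × (1+0.1258)^(−7) = 27,481.0798 × 0.436286 = 11,989.6107

C$11,989.61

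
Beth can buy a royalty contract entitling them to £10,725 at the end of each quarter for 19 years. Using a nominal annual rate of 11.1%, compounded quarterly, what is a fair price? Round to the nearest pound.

i = 0.111/4 = 0.02775 per quarter; n = 19·4 = 76.
PV = PMT · [1 − (1+i)^(−n)] / i = 10725 · 31.535253 = 338,215.5840

£338,216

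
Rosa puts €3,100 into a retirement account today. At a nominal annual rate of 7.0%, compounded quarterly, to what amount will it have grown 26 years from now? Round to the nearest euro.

€18,834

i = 0.07/4 = 0.0175 per quarter; n = 26·4 = 104.
FV = 3,100 × (1 + 0.0175)^104 = 18,833.9388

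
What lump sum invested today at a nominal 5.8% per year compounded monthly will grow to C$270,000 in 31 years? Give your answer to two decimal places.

C$44,914.16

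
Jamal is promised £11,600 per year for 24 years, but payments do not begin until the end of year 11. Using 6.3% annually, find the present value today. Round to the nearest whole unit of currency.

£76,884

PV at t=10 (ordinary 24-year annuity): 11600 × a(24|0.063) = 11600 × 12.209812 = 141,633.8180
PV₀ = 141,633.8180 / (1+0.063)^10 = 141,633.8180 / 1.842182 = 76,883.7074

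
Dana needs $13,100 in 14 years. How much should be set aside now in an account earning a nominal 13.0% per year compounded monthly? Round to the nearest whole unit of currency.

$2,143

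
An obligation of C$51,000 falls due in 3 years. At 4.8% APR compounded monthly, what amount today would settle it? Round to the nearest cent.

With 12 periods per year: i = 0.004, n = 36.
PV = 51,000 / (1 + 0.004)^36 = 51,000 / 1.154552 = 44,172.9613

C$44,172.96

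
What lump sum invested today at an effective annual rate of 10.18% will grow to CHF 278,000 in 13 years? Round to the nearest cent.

PV = 278,000 / (1 + 0.1018)^13 = 278,000 / 3.526436 = 78,833.1375

CHF 78,833.14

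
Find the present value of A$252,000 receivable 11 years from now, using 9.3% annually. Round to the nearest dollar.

PV = FV·(1+i)^(−n) = 252,000 × 0.375992 = 94,749.8998

A$94,750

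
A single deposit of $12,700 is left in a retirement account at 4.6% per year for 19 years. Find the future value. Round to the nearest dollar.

12,700 × (1+0.046)^19 = 12,700 × 2.350185 = 29,847.3465

$29,847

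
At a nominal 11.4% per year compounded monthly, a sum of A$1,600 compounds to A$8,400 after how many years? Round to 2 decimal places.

14.61 years

Periodic rate i = 0.114/12 = 0.0095.
n = ln(8400/1600) / ln(1+0.0095) = ln(5.25000) / 0.009455 = 175.3781 months
= 175.3781/12 years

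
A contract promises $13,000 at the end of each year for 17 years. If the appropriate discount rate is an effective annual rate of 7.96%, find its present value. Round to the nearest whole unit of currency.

PV = 13000 × [1 − (1+0.0796)^(−17)] / 0.0796 = 13000 × 9.146026 = 118,898.3380

$118,898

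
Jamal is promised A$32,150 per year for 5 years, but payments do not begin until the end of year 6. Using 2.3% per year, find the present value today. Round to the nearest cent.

Value one period before first payment (t=5): 32150 × [1 − (1+0.023)^(−5)] / 0.023 = 32150 × 4.672697 = 150,227.2171
Discount back 5 years: 150,227.2171 × (1+0.023)^(−5) = 150,227.2171 × 0.892528 = 134,081.9920

A$134,081.99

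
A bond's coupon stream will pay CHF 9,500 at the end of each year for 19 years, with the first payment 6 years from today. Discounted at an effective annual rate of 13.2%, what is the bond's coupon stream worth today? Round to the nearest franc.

CHF 35,047

PV at t=5 (ordinary 19-year annuity): 9500 × a(19|0.132) = 9500 × 6.857395 = 65,145.2484
Discount back 5 years: 65,145.2484 × (1+0.132)^(−5) = 65,145.2484 × 0.537982 = 35,046.9808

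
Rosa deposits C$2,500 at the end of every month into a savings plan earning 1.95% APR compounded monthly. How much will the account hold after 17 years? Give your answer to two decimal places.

C$604,125.22

i = 0.0195/12 = 0.001625 per month; n = 17·12 = 204.
Accumulation factor s(204|0.001625) = 241.650087; FV = 2500 × 241.650087 = 604,125.2180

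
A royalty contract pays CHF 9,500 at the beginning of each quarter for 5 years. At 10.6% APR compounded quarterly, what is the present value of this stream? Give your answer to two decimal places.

CHF 149,889.59

With 4 periods per year: i = 0.0265, n = 20.
PV = PMT · [1 − (1+i)^(−n)] / i × (1+i) = 9500 · 15.777851 = 149,889.5891
(Beginning-of-period payments → annuity-due factor ×(1+i).)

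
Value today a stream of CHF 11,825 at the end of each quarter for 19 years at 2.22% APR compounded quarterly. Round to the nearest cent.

CHF 731,593.57

With 4 periods per year: i = 0.00555, n = 76.
PV = 11825 × [1 − (1+0.00555)^(−76)] / 0.00555 = 11825 × 61.868378 = 731,593.5664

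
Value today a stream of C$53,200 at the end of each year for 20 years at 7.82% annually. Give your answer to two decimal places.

PV = PMT · [1 − (1+i)^(−n)] / i = 53200 · 9.951068 = 529,396.7976

C$529,396.80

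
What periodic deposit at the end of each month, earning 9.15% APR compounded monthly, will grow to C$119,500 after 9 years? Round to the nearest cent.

C$716.71

With 12 periods per year: i = 0.007625, n = 108.
PMT = 119500 / ( [(1+0.007625)^108 − 1] / 0.007625 ) = 119500 / 166.734994 = 716.7062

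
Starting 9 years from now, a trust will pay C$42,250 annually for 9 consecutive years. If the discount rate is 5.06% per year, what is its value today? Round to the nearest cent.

C$201,792.25

PV at t=8 (ordinary 9-year annuity): 42250 × a(9|0.0506) = 42250 × 7.088869 = 299,504.7085
PV₀ = 299,504.7085 / (1+0.0506)^8 = 299,504.7085 / 1.484223 = 201,792.2499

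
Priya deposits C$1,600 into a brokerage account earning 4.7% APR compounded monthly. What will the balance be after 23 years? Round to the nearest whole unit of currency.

C$4,706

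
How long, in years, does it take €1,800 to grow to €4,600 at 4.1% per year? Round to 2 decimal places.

(1+i)^n = 4600/1800 = 2.55556, so n = ln 2.55556 / ln 1.041 = 23.3506 years

23.35 years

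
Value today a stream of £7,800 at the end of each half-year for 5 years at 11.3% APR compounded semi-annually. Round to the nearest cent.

Periodic rate i = 0.113/2 = 0.0565; n = 5 × 2 = 10 periods.
PV = PMT · [1 − (1+i)^(−n)] / i = 7800 · 7.483688 = 58,372.7642

£58,372.76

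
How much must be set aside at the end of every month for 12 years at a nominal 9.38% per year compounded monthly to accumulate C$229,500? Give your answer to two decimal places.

C$867.21

With 12 periods per year: i = 0.00781667, n = 144.
PMT = 229500 / ( [(1+0.00781667)^144 − 1] / 0.00781667 ) = 229500 / 264.640499 = 867.2142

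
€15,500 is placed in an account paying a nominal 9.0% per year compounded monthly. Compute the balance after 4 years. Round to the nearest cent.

i = 0.09/12 = 0.0075 per month; n = 4·12 = 48.
FV = 15,500 × (1 + 0.0075)^48 = 22,186.7827

€22,186.78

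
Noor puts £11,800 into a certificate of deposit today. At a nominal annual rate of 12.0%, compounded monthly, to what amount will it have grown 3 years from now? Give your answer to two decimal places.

i = 0.12/12 = 0.01 per month; n = 3·12 = 36.
FV = PV·(1+i)^n = 11,800 × 1.430769 = 16,883.0716

£16,883.07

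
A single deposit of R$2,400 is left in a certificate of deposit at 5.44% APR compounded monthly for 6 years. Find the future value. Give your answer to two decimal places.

i = 0.0544/12 = 0.00453333 per month; n = 6·12 = 72.
FV = 2,400 × (1 + 0.00453333)^72 = 3,323.8745

R$3,323.87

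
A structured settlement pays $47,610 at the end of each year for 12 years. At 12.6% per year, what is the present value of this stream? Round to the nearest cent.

Annuity factor a(12|0.126) = 6.025912; PV = 47610 × 6.025912 = 286,893.6873

$286,893.69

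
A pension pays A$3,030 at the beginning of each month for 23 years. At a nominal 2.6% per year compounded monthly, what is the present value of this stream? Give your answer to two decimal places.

i = 0.026/12 = 0.00216667 per month; n = 23·12 = 276.
PV = 3030 × [1 − (1+0.00216667)^(−276)] / 0.00216667 × (1+i) = 3030 × 208.019176 = 630,298.1022
Payments are at the start of each period, so multiply by (1+i).

A$630,298.10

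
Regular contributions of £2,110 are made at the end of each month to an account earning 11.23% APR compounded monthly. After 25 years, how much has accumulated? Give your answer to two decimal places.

£3,461,725.13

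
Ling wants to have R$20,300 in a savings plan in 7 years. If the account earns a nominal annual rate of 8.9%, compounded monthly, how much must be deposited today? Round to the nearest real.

R$10,913

Periodic rate i = 0.089/12 = 0.00741667; n = 7 × 12 = 84 periods.
PV = 20,300 / (1 + 0.00741667)^84 = 20,300 / 1.860232 = 10,912.6189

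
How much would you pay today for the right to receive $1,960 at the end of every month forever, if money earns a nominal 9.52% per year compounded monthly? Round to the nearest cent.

$247,058.82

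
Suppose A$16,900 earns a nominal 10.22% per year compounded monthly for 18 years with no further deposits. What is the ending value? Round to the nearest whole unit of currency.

i = 0.1022/12 = 0.00851667 per month; n = 18·12 = 216.
FV = PV·(1+i)^n = 16,900 × 6.245184 = 105,543.6052

A$105,544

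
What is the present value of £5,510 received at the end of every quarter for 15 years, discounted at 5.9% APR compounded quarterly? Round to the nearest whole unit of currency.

£218,386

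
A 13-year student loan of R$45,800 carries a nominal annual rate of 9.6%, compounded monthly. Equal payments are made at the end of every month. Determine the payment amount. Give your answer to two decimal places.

R$514.97

With 12 periods per year: i = 0.008, n = 156.
Annuity-PV factor = 88.936572; PMT = 45800 / 88.936572 = 514.9737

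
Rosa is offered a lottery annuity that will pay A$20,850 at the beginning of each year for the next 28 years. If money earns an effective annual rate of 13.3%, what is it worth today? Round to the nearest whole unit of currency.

A$172,234

PV = PMT · [1 − (1+i)^(−n)] / i × (1+i) = 20850 · 8.260606 = 172,233.6387
Payments are at the start of each period, so multiply by (1+i).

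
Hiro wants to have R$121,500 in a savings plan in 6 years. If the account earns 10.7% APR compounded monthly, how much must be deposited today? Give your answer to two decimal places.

R$64,120.21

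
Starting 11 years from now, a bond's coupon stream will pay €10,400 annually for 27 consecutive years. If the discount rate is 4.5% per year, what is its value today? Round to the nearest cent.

PV at t=10 (ordinary 27-year annuity): 10400 × a(27|0.045) = 10400 × 15.451303 = 160,693.5493
PV₀ = 160,693.5493 / (1+0.045)^10 = 160,693.5493 / 1.552969 = 103,475.0247

€103,475.02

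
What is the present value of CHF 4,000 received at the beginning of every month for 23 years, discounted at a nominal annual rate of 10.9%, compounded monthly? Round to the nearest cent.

Periodic rate i = 0.109/12 = 0.00908333; n = 23 × 12 = 276 periods.
PV = 4000 × [1 − (1+0.00908333)^(−276)] / 0.00908333 × (1+i) = 4000 × 101.933322 = 407,733.2860
(Beginning-of-period payments → annuity-due factor ×(1+i).)

CHF 407,733.29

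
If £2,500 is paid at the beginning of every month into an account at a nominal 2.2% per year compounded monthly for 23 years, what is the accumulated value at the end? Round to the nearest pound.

Periodic rate i = 0.022/12 = 0.00183333; n = 23 × 12 = 276 periods.
FV = 2500 × [(1+0.00183333)^276 − 1] / 0.00183333 × (1+i) = 2500 × 359.498848 = 898,747.1210
(Beginning-of-period payments → annuity-due factor ×(1+i).)

£898,747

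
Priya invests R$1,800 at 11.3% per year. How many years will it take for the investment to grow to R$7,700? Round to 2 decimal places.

(1+i)^n = 7700/1800 = 4.27778, so n = ln 4.27778 / ln 1.113 = 13.5760 years

13.58 years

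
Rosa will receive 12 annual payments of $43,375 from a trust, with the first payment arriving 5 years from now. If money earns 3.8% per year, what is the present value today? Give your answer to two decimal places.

$354,765.91

Value one period before first payment (t=4): 43375 × [1 − (1+0.038)^(−12)] / 0.038 = 43375 × 9.494931 = 411,842.6247
PV₀ = 411,842.6247 / (1+0.038)^4 = 411,842.6247 / 1.160886 = 354,765.9082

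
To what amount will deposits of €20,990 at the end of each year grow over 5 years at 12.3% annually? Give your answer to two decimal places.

FV = PMT · [(1+i)^n − 1] / i = 20990 · 6.390823 = 134,143.3794

€134,143.38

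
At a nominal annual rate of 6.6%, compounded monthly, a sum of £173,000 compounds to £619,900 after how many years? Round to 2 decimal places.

19.39 years

Periodic rate i = 0.066/12 = 0.0055.
n = ln(619900/173000) / ln(1+0.0055) = ln(3.58324) / 0.005485 = 232.6860 months
= 232.6860/12 years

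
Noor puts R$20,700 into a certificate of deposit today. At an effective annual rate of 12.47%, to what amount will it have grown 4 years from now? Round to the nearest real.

R$33,122

FV = PV·(1+i)^n = 20,700 × 1.600099 = 33,122.0437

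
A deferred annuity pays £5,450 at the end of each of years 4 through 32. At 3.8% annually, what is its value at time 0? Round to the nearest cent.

Value one period before first payment (t=3): 5450 × [1 − (1+0.038)^(−29)] / 0.038 = 5450 × 17.393154 = 94,792.6892
PV₀ = 94,792.6892 / (1+0.038)^3 = 94,792.6892 / 1.118387 = 84,758.4066

£84,758.41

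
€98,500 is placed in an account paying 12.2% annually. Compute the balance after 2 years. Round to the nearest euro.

€124,000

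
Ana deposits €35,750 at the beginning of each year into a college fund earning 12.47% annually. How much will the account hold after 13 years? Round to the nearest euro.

€1,163,235

Accumulation factor s(13|0.1247) × (1+i) = 32.538050; FV = 35750 × 32.538050 = 1,163,235.2699
Payments are at the start of each period, so multiply by (1+i).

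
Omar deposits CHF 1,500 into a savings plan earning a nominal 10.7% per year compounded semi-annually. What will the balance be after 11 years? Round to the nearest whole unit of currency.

Periodic rate i = 0.107/2 = 0.0535; n = 11 × 2 = 22 periods.
1,500 × (1+0.0535)^22 = 1,500 × 3.147458 = 4,721.1863

CHF 4,721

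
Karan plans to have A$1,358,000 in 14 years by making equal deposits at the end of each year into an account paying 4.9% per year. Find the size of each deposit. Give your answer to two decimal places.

FV-annuity factor = 19.463170; PMT = 1.358e+06 / 19.463170 = 69,772.8080

A$69,772.81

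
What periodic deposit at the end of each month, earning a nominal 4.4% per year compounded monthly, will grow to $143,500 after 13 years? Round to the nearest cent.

Periodic rate i = 0.044/12 = 0.00366667; n = 13 × 12 = 156 periods.
PMT = 143500 / ( [(1+0.00366667)^156 − 1] / 0.00366667 ) = 143500 / 209.987615 = 683.3736

$683.37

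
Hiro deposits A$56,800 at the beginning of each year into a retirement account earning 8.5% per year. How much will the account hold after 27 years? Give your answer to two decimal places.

FV = 56800 × [(1+0.085)^27 − 1] / 0.085 × (1+i) = 56800 × 102.743741 = 5,835,844.4744
(annuity-due: payments at period start, so ×(1+i).)

A$5,835,844.47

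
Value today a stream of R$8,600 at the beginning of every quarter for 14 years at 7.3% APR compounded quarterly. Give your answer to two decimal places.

i = 0.073/4 = 0.01825 per quarter; n = 14·4 = 56.
PV = PMT · [1 − (1+i)^(−n)] / i × (1+i) = 8600 · 35.529638 = 305,554.8834
(Beginning-of-period payments → annuity-due factor ×(1+i).)

R$305,554.88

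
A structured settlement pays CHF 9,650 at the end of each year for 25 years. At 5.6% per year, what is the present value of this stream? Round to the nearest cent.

CHF 128,190.68

Annuity factor a(25|0.056) = 13.284008; PV = 9650 × 13.284008 = 128,190.6762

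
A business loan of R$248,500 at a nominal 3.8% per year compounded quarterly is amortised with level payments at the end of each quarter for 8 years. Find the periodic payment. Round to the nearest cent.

i = 0.038/4 = 0.0095 per quarter; n = 8·4 = 32.
Annuity-PV factor = 27.482063; PMT = 248500 / 27.482063 = 9,042.2613

R$9,042.26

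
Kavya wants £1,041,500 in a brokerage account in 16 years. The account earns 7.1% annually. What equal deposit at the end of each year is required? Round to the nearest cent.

£37,035.86

PMT = 1.0415e+06 / ( [(1+0.071)^16 − 1] / 0.071 ) = 1.0415e+06 / 28.121395 = 37,035.8585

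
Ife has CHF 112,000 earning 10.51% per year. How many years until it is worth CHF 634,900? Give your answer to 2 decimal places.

17.36 years

n = ln(634900/112000) / ln(1+0.1051) = ln(5.66875) / 0.099936 = 17.3608 years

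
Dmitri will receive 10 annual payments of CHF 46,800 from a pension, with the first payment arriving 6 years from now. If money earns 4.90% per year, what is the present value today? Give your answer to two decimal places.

PV at t=5 (ordinary 10-year annuity): 46800 × a(10|0.049) = 46800 × 7.759372 = 363,138.5929
Discount back 5 years: 363,138.5929 × (1+0.049)^(−5) = 363,138.5929 × 0.787268 = 285,887.3674

CHF 285,887.37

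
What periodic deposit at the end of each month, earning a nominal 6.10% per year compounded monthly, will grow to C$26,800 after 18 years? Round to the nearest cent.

With 12 periods per year: i = 0.00508333, n = 216.
PMT = 26800 / ( [(1+0.00508333)^216 − 1] / 0.00508333 ) = 26800 / 391.443227 = 68.4646

C$68.46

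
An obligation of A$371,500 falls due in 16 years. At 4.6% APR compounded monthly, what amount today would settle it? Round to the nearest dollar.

Periodic rate i = 0.046/12 = 0.00383333; n = 16 × 12 = 192 periods.
PV = 371,500 / (1 + 0.00383333)^192 = 371,500 / 2.084633 = 178,208.8071

A$178,209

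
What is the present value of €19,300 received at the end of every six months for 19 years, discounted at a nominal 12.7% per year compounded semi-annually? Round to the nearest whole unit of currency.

With 2 periods per year: i = 0.0635, n = 38.
PV = PMT · [1 − (1+i)^(−n)] / i = 19300 · 14.230277 = 274,644.3484

€274,644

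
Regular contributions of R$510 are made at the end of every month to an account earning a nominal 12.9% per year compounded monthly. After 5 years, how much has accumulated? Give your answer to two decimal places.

With 12 periods per year: i = 0.01075, n = 60.
Accumulation factor s(60|0.01075) = 83.668602; FV = 510 × 83.668602 = 42,670.9868

R$42,670.99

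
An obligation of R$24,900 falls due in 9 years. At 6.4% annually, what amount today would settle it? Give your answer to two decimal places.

R$14,247.04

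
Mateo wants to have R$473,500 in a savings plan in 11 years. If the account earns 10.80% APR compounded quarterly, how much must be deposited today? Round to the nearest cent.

R$146,629.20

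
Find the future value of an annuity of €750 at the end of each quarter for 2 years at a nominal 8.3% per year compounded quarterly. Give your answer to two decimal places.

€6,454.31

Periodic rate i = 0.083/4 = 0.02075; n = 2 × 4 = 8 periods.
FV = PMT · [(1+i)^n − 1] / i = 750 · 8.605747 = 6,454.3105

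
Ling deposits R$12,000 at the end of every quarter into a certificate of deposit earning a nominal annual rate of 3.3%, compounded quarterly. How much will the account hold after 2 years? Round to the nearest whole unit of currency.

With 4 periods per year: i = 0.00825, n = 8.
FV = 12000 × [(1+0.00825)^8 − 1] / 0.00825 = 12000 × 8.234851 = 98,818.2128

R$98,818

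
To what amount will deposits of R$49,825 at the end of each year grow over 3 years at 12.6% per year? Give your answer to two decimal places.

R$169,099.87

FV = 49825 × [(1+0.126)^3 − 1] / 0.126 = 49825 × 3.393876 = 169,099.8717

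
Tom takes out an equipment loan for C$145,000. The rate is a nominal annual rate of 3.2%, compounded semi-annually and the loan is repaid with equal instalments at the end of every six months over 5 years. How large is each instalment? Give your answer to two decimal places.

i = 0.032/2 = 0.016 per half-year; n = 5·2 = 10.
PMT = 145000 / ( [1 − (1+0.016)^(−10)] / 0.016 ) = 145000 / 9.173518 = 15,806.3687

C$15,806.37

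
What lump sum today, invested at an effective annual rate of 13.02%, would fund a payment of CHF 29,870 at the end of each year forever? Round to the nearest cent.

CHF 229,416.28

PV = C/r = 29870/0.1302 = 229,416.2826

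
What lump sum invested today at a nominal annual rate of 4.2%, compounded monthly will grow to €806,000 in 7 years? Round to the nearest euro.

i = 0.042/12 = 0.0035 per month; n = 7·12 = 84.
PV = FV·(1+i)^(−n) = 806,000 × 0.745659 = 601,001.2685

€601,001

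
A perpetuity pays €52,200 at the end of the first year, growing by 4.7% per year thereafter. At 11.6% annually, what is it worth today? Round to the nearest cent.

€756,521.74

PV = PMT / (i − g) = 52200 / (0.116 − 0.047) = 52200 / 0.069000 = 756,521.7391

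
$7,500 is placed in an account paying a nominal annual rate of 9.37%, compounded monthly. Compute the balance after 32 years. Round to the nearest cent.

i = 0.0937/12 = 0.00780833 per month; n = 32·12 = 384.
FV = 7,500 × (1 + 0.00780833)^384 = 148,659.3356

$148,659.34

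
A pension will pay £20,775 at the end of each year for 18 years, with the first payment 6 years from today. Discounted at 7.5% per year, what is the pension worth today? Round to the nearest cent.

PV at t=5 (ordinary 18-year annuity): 20775 × a(18|0.075) = 20775 × 9.706009 = 201,642.3386
Discount back 5 years: 201,642.3386 × (1+0.075)^(−5) = 201,642.3386 × 0.696559 = 140,455.7116

£140,455.71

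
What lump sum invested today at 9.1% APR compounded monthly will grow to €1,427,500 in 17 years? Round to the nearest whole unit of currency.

€305,673

With 12 periods per year: i = 0.00758333, n = 204.
PV = FV·(1+i)^(−n) = 1,427,500 × 0.214132 = 305,673.0795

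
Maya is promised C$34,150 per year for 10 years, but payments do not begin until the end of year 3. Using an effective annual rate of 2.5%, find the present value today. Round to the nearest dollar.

PV at t=2 (ordinary 10-year annuity): 34150 × a(10|0.025) = 34150 × 8.752064 = 298,882.9832
Discount back 2 years: 298,882.9832 × (1+0.025)^(−2) = 298,882.9832 × 0.951814 = 284,481.1262

C$284,481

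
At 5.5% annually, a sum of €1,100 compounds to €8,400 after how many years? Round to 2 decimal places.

37.97 years

n = ln(8400/1100) / ln(1+0.055) = ln(7.63636) / 0.053541 = 37.9696 years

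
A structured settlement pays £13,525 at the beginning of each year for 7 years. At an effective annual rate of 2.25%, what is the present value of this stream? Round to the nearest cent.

£88,649.30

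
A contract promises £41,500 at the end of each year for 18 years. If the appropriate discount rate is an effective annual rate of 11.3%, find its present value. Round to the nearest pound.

£313,793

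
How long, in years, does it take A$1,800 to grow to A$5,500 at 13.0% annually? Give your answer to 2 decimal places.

9.14 years

n = ln(5500/1800) / ln(1+0.13) = ln(3.05556) / 0.122218 = 9.1391 years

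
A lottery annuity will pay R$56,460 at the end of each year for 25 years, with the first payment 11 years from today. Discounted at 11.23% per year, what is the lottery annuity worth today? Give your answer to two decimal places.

PV at t=10 (ordinary 25-year annuity): 56460 × a(25|0.1123) = 56460 × 8.282316 = 467,619.5787
Discount back 10 years: 467,619.5787 × (1+0.1123)^(−10) = 467,619.5787 × 0.344969 = 161,314.4657

R$161,314.47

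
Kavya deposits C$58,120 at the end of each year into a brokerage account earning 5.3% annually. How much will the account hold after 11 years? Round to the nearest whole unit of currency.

C$838,756

FV = 58120 × [(1+0.053)^11 − 1] / 0.053 = 58120 × 14.431461 = 838,756.4860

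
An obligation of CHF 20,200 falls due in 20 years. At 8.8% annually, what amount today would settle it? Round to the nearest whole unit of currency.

CHF 3,739

PV = FV·(1+i)^(−n) = 20,200 × 0.185107 = 3,739.1549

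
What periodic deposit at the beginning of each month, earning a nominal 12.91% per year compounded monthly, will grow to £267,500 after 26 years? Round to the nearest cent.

£104.75

With 12 periods per year: i = 0.0107583, n = 312.
PMT = 267500 / ( [(1+0.0107583)^312 − 1] / 0.0107583 × (1+i) ) = 267500 / 2553.753142 = 104.7478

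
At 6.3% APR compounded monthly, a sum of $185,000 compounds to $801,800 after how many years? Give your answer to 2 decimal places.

23.34 years

Periodic rate i = 0.063/12 = 0.00525.
(1+i)^n = 801800/185000 = 4.33405, so n = ln 4.33405 / ln 1.00525 = 280.0666 months
= 280.0666/12 years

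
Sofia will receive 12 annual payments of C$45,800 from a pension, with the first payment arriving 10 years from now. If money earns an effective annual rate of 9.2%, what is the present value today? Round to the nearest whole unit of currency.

C$147,047

Value one period before first payment (t=9): 45800 × [1 − (1+0.092)^(−12)] / 0.092 = 45800 × 7.089141 = 324,682.6675
Discount back 9 years: 324,682.6675 × (1+0.092)^(−9) = 324,682.6675 × 0.452894 = 147,046.7262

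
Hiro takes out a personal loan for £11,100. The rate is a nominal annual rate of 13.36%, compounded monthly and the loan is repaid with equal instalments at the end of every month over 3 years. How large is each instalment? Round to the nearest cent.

i = 0.1336/12 = 0.0111333 per month; n = 3·12 = 36.
Annuity-PV factor = 29.526735; PMT = 11100 / 29.526735 = 375.9305

£375.93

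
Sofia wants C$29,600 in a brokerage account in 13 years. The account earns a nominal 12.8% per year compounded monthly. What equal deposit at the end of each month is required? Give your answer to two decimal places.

Periodic rate i = 0.128/12 = 0.0106667; n = 13 × 12 = 156 periods.
PMT = 29600 / ( [(1+0.0106667)^156 − 1] / 0.0106667 ) = 29600 / 396.943456 = 74.5698

C$74.57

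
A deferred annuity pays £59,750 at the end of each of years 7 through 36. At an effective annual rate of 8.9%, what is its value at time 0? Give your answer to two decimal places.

£371,328.77

PV at t=6 (ordinary 30-year annuity): 59750 × a(30|0.089) = 59750 × 10.365445 = 619,335.3617
Discount back 6 years: 619,335.3617 × (1+0.089)^(−6) = 619,335.3617 × 0.599560 = 371,328.7698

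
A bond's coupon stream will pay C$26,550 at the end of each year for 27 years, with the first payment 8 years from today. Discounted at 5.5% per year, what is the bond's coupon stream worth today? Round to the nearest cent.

PV at t=7 (ordinary 27-year annuity): 26550 × a(27|0.055) = 26550 × 13.898100 = 368,994.5527
PV₀ = 368,994.5527 / (1+0.055)^7 = 368,994.5527 / 1.454679 = 253,660.4377

C$253,660.44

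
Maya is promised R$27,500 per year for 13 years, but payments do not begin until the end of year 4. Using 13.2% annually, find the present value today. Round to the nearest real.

R$114,965

PV at t=3 (ordinary 13-year annuity): 27500 × a(13|0.132) = 27500 × 6.064208 = 166,765.7081
Discount back 3 years: 166,765.7081 × (1+0.132)^(−3) = 166,765.7081 × 0.689383 = 114,965.4838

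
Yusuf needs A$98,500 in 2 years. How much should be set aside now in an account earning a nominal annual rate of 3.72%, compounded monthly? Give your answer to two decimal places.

A$91,448.10

Periodic rate i = 0.0372/12 = 0.0031; n = 2 × 12 = 24 periods.
PV = 98,500 / (1 + 0.0031)^24 = 98,500 / 1.077114 = 91,448.1029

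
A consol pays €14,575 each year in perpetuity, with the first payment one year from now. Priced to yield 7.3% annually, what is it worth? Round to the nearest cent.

PV = PMT / i = 14575 / 0.073 = 199,657.5342

€199,657.53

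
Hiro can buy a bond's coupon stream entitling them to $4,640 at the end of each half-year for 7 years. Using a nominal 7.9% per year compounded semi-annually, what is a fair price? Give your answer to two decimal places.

$49,175.07

i = 0.079/2 = 0.0395 per half-year; n = 7·2 = 14.
PV = 4640 × [1 − (1+0.0395)^(−14)] / 0.0395 = 4640 × 10.598076 = 49,175.0741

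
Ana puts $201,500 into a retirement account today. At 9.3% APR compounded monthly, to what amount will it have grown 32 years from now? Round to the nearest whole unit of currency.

i = 0.093/12 = 0.00775 per month; n = 32·12 = 384.
FV = 201,500 × (1 + 0.00775)^384 = 3,906,185.5697

$3,906,186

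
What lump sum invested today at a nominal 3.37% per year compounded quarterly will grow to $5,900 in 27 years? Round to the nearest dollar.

$2,384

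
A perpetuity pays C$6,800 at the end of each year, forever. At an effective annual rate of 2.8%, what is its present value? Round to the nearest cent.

C$242,857.14

PV = C/r = 6800/0.028 = 242,857.1429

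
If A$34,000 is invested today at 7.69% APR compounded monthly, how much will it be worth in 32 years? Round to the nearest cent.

A$395,167.31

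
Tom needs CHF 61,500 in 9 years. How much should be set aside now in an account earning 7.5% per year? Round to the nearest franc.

CHF 32,077

Discount factor = (1+0.075)^(−9) = 0.521583; PV = 61,500 × 0.521583 = 32,077.3836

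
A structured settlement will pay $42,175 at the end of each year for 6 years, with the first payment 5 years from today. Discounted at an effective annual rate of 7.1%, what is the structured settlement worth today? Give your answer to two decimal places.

Value one period before first payment (t=4): 42175 × [1 − (1+0.071)^(−6)] / 0.071 = 42175 × 4.751860 = 200,409.7091
Discount back 4 years: 200,409.7091 × (1+0.071)^(−4) = 200,409.7091 × 0.760050 = 152,321.3830

$152,321.38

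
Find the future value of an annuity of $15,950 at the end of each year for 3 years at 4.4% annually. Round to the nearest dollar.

$49,986

FV = PMT · [(1+i)^n − 1] / i = 15950 · 3.133936 = 49,986.2792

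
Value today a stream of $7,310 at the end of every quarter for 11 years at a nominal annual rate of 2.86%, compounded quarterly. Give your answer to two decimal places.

$275,123.32

Periodic rate i = 0.0286/4 = 0.00715; n = 11 × 4 = 44 periods.
Annuity factor a(44|0.00715) = 37.636569; PV = 7310 × 37.636569 = 275,123.3201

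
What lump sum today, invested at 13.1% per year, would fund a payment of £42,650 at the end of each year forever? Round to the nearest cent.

£325,572.52

PV = C/r = 42650/0.131 = 325,572.5191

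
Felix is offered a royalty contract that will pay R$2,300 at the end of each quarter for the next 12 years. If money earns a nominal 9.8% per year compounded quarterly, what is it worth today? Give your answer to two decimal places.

i = 0.098/4 = 0.0245 per quarter; n = 12·4 = 48.
Annuity factor a(48|0.0245) = 28.044303; PV = 2300 × 28.044303 = 64,501.8973

R$64,501.90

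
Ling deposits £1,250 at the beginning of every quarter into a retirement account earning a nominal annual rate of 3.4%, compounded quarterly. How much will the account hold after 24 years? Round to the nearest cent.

i = 0.034/4 = 0.0085 per quarter; n = 24·4 = 96.
FV = PMT · [(1+i)^n − 1] / i × (1+i) = 1250 · 148.741993 = 185,927.4915
(Beginning-of-period payments → annuity-due factor ×(1+i).)

£185,927.49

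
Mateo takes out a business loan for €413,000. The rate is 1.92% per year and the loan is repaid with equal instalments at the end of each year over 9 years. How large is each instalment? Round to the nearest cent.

€50,405.87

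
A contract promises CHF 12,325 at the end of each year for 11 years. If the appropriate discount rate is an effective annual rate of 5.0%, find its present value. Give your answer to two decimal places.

PV = PMT · [1 − (1+i)^(−n)] / i = 12325 · 8.306414 = 102,376.5552

CHF 102,376.56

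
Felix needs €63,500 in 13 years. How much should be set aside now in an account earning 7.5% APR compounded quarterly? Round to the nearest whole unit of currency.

€24,169

With 4 periods per year: i = 0.01875, n = 52.
PV = FV·(1+i)^(−n) = 63,500 × 0.380613 = 24,168.9284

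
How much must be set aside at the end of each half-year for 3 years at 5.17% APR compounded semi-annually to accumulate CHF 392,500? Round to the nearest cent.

CHF 61,314.94

i = 0.0517/2 = 0.02585 per half-year; n = 3·2 = 6.
FV-annuity factor = 6.401376; PMT = 392500 / 6.401376 = 61,314.9400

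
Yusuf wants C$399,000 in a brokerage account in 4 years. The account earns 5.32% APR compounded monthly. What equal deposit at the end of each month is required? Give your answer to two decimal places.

i = 0.0532/12 = 0.00443333 per month; n = 4·12 = 48.
PMT = 399000 / ( [(1+0.00443333)^48 − 1] / 0.00443333 ) = 399000 / 53.358381 = 7,477.7381

C$7,477.74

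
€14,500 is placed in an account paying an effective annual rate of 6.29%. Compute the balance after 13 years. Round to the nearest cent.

FV = PV·(1+i)^n = 14,500 × 2.210046 = 32,045.6654

€32,045.67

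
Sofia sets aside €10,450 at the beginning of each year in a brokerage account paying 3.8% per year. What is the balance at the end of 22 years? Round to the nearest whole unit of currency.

FV = 10450 × [(1+0.038)^22 − 1] / 0.038 × (1+i) = 10450 × 34.736175 = 362,993.0272
Payments are at the start of each period, so multiply by (1+i).

€362,993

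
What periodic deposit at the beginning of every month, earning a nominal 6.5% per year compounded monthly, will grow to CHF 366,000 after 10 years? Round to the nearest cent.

CHF 2,161.65

i = 0.065/12 = 0.00541667 per month; n = 10·12 = 120.
FV-annuity factor × (1+i) = 169.315338; PMT = 366000 / 169.315338 = 2,161.6470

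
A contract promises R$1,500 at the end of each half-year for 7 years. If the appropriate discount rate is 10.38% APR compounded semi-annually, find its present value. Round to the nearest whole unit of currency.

Periodic rate i = 0.1038/2 = 0.0519; n = 7 × 2 = 14 periods.
PV = 1500 × [1 − (1+0.0519)^(−14)] / 0.0519 = 1500 × 9.779482 = 14,669.2231

R$14,669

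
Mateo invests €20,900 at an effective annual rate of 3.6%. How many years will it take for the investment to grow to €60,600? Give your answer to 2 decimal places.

(1+i)^n = 60600/20900 = 2.89952, so n = ln 2.89952 / ln 1.036 = 30.0999 years

30.10 years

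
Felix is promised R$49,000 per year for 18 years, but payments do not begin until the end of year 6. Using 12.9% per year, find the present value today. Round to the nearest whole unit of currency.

Value one period before first payment (t=5): 49000 × [1 − (1+0.129)^(−18)] / 0.129 = 49000 × 6.879129 = 337,077.3085
Discount back 5 years: 337,077.3085 × (1+0.129)^(−5) = 337,077.3085 × 0.545168 = 183,763.7344

R$183,764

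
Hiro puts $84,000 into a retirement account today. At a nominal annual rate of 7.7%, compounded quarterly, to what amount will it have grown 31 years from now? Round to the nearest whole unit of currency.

$893,488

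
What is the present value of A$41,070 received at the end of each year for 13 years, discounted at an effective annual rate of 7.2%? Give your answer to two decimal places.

PV = 41070 × [1 − (1+0.072)^(−13)] / 0.072 = 41070 × 8.263724 = 339,391.1252

A$339,391.13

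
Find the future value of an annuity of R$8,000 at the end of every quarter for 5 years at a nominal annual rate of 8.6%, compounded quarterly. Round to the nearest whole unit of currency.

R$197,309

i = 0.086/4 = 0.0215 per quarter; n = 5·4 = 20.
FV = 8000 × [(1+0.0215)^20 − 1] / 0.0215 = 8000 × 24.663615 = 197,308.9219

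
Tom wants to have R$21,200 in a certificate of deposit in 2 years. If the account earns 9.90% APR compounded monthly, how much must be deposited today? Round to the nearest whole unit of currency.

R$17,406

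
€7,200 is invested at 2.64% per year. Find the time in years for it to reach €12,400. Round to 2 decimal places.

20.86 years

(1+i)^n = 12400/7200 = 1.72222, so n = ln 1.72222 / ln 1.0264 = 20.8621 years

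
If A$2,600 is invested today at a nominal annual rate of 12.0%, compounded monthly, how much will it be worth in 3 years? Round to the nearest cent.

i = 0.12/12 = 0.01 per month; n = 3·12 = 36.
2,600 × (1+0.01)^36 = 2,600 × 1.430769 = 3,719.9988

A$3,720.00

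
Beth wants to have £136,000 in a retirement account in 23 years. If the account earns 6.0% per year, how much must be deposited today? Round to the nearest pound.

£35,604

PV = 136,000 / (1 + 0.06)^23 = 136,000 / 3.819750 = 35,604.4275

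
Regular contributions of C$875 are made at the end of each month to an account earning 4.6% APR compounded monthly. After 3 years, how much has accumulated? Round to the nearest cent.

With 12 periods per year: i = 0.00383333, n = 36.
Accumulation factor s(36|0.00383333) = 38.523319; FV = 875 × 38.523319 = 33,707.9045

C$33,707.90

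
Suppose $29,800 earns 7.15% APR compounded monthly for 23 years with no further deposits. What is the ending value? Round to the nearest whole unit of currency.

$153,566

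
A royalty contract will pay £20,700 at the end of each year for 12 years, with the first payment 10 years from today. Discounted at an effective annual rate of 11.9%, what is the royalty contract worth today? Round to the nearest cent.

Value one period before first payment (t=9): 20700 × [1 − (1+0.119)^(−12)] / 0.119 = 20700 × 6.223183 = 128,819.8903
Discount back 9 years: 128,819.8903 × (1+0.119)^(−9) = 128,819.8903 × 0.363521 = 46,828.7048

£46,828.70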